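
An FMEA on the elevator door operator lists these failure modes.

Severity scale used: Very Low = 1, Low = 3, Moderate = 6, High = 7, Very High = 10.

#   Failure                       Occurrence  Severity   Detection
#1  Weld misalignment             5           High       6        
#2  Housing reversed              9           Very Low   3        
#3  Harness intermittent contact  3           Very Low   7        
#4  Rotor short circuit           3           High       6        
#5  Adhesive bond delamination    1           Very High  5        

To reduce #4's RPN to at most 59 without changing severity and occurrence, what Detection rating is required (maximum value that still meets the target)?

#4: S=7, O=3, D=6 → current RPN = 126.
Fixed product = 21. Need 21 × D ≤ 59, so D ≤ 59/21 = 2.81.
Maximum integer Detection rating = 2 (gives RPN 42; D=3 would give 63 > 59).

2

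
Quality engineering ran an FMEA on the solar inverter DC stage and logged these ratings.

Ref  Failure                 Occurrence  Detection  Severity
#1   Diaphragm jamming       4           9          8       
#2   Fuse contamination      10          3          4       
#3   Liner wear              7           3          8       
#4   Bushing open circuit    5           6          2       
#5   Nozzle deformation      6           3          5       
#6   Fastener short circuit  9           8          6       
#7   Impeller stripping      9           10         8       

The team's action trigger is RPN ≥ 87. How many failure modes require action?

6

RPN = Severity × Occurrence × Detection:
  #1: 8 × 4 × 9 = 288
  #2: 4 × 10 × 3 = 120
  #3: 8 × 7 × 3 = 168
  #4: 2 × 5 × 6 = 60
  #5: 5 × 6 × 3 = 90
  #6: 6 × 9 × 8 = 432
  #7: 8 × 9 × 10 = 720
Modes with RPN ≥ 87: #1 (288), #2 (120), #3 (168), #5 (90), #6 (432), #7 (720) → 6.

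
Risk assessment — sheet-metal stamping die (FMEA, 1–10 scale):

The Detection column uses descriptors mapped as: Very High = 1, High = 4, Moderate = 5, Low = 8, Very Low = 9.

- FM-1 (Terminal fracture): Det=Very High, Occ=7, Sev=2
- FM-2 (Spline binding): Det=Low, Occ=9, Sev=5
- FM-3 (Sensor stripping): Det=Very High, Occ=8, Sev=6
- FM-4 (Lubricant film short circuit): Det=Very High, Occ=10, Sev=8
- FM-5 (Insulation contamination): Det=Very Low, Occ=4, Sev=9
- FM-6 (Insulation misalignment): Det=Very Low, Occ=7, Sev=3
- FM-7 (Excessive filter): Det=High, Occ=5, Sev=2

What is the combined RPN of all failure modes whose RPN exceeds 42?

1001

RPN = Severity × Occurrence × Detection:
  FM-1: 2 × 7 × 1 = 14
  FM-2: 5 × 9 × 8 = 360
  FM-3: 6 × 8 × 1 = 48
  FM-4: 8 × 10 × 1 = 80
  FM-5: 9 × 4 × 9 = 324
  FM-6: 3 × 7 × 9 = 189
  FM-7: 2 × 5 × 4 = 40
RPN > 42: FM-2 (360), FM-3 (48), FM-4 (80), FM-5 (324), FM-6 (189).
Sum: 360 + 48 + 80 + 324 + 189 = 1001.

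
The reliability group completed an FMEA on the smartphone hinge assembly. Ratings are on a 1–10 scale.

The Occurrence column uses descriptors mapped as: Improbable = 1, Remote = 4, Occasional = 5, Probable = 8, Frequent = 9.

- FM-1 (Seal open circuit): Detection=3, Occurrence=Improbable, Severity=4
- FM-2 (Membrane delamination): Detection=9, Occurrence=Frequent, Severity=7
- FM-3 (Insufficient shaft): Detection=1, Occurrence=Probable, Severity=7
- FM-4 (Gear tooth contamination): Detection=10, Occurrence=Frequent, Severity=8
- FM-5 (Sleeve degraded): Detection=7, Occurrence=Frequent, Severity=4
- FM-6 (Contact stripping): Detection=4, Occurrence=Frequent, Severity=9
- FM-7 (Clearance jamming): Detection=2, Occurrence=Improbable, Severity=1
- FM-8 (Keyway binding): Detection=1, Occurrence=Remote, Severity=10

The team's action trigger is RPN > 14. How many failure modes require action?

6

RPN = Severity × Occurrence × Detection:
  FM-1: 4 × 1 × 3 = 12
  FM-2: 7 × 9 × 9 = 567
  FM-3: 7 × 8 × 1 = 56
  FM-4: 8 × 9 × 10 = 720
  FM-5: 4 × 9 × 7 = 252
  FM-6: 9 × 9 × 4 = 324
  FM-7: 1 × 1 × 2 = 2
  FM-8: 10 × 4 × 1 = 40
Modes with RPN > 14: FM-2 (567), FM-3 (56), FM-4 (720), FM-5 (252), FM-6 (324), FM-8 (40) → 6.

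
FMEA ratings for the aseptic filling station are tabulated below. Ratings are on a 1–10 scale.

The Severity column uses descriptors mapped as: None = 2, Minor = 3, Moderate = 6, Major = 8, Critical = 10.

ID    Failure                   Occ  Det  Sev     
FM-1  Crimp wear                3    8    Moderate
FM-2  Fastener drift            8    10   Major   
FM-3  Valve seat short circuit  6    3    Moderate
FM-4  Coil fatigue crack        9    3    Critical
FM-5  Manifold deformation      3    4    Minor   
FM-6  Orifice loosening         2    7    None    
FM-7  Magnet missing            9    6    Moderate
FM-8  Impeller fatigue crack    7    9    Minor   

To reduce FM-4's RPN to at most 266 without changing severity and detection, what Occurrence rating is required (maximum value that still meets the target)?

FM-4: S=10, O=9, D=3 → current RPN = 270.
Fixed product = 30. Need 30 × O ≤ 266, so O ≤ 266/30 = 8.87.
Maximum integer Occurrence rating = 8 (gives RPN 240; O=9 would give 270 > 266).

8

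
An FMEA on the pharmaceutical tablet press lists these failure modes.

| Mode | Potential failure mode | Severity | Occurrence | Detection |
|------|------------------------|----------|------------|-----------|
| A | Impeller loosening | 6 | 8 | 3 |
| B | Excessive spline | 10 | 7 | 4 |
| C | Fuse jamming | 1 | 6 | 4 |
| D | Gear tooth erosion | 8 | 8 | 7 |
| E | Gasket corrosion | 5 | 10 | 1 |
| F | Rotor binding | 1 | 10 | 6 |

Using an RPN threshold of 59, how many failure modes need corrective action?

RPN = Severity × Occurrence × Detection:
  A: 6 × 8 × 3 = 144
  B: 10 × 7 × 4 = 280
  C: 1 × 6 × 4 = 24
  D: 8 × 8 × 7 = 448
  E: 5 × 10 × 1 = 50
  F: 1 × 10 × 6 = 60
Modes with RPN ≥ 59: A (144), B (280), D (448), F (60) → 4.

4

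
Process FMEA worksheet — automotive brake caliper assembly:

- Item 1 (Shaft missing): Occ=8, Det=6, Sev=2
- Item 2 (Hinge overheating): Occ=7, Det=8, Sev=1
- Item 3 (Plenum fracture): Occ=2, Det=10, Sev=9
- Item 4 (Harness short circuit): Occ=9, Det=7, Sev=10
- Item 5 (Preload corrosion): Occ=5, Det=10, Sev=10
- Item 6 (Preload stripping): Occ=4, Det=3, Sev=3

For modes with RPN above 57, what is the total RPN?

RPN = Severity × Occurrence × Detection:
  Item 1: 2 × 8 × 6 = 96
  Item 2: 1 × 7 × 8 = 56
  Item 3: 9 × 2 × 10 = 180
  Item 4: 10 × 9 × 7 = 630
  Item 5: 10 × 5 × 10 = 500
  Item 6: 3 × 4 × 3 = 36
RPN > 57: Item 1 (96), Item 3 (180), Item 4 (630), Item 5 (500).
Sum: 96 + 180 + 630 + 500 = 1406.

1406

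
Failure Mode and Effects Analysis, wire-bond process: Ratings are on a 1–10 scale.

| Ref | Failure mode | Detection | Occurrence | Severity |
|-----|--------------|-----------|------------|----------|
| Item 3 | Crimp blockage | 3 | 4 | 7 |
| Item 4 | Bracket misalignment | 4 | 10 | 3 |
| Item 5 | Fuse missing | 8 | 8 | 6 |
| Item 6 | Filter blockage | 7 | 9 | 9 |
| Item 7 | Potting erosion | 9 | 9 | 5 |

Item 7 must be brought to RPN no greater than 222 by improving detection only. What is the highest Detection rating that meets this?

Item 7: S=5, O=9, D=9 → current RPN = 405.
Fixed product = 45. Need 45 × D ≤ 222, so D ≤ 222/45 = 4.93.
Maximum integer Detection rating = 4 (gives RPN 180; D=5 would give 225 > 222).

4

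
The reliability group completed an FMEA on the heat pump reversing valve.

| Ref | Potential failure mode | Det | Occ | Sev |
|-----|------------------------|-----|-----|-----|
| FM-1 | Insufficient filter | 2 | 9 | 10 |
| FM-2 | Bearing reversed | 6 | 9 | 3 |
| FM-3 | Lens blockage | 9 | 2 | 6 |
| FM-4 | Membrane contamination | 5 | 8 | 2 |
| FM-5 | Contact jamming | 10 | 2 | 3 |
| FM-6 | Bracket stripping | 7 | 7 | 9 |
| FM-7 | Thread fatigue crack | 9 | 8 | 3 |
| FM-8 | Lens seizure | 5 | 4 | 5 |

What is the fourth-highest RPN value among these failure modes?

162

RPN = Severity × Occurrence × Detection:
  FM-1: 10 × 9 × 2 = 180
  FM-2: 3 × 9 × 6 = 162
  FM-3: 6 × 2 × 9 = 108
  FM-4: 2 × 8 × 5 = 80
  FM-5: 3 × 2 × 10 = 60
  FM-6: 9 × 7 × 7 = 441
  FM-7: 3 × 8 × 9 = 216
  FM-8: 5 × 4 × 5 = 100
Sorted descending: 441, 216, 180, 162, 108, 100, 80, 60.
The fourth-highest RPN is 162 (FM-2).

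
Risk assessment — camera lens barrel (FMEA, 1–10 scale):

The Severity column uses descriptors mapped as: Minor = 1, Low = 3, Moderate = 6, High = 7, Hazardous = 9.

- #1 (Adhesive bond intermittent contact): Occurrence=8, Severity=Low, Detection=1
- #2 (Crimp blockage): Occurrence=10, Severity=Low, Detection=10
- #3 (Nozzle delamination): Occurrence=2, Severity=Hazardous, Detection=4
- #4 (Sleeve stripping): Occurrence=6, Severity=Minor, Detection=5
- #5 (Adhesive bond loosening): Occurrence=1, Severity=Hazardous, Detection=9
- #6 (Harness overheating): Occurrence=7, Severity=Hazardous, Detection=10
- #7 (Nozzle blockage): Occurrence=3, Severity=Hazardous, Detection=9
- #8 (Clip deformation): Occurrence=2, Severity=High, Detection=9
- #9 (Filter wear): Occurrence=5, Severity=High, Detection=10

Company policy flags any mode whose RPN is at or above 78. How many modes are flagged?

6

RPN = Severity × Occurrence × Detection:
  #1: 3 × 8 × 1 = 24
  #2: 3 × 10 × 10 = 300
  #3: 9 × 2 × 4 = 72
  #4: 1 × 6 × 5 = 30
  #5: 9 × 1 × 9 = 81
  #6: 9 × 7 × 10 = 630
  #7: 9 × 3 × 9 = 243
  #8: 7 × 2 × 9 = 126
  #9: 7 × 5 × 10 = 350
Modes with RPN ≥ 78: #2 (300), #5 (81), #6 (630), #7 (243), #8 (126), #9 (350) → 6.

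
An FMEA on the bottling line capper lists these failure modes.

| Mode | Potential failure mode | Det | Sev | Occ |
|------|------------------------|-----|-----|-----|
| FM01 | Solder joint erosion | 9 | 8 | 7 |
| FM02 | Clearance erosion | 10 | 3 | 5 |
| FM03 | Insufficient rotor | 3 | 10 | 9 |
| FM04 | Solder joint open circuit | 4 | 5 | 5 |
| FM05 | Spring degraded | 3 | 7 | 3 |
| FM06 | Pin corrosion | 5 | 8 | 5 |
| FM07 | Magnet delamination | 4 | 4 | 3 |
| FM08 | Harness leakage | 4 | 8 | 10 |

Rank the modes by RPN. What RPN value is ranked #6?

100

RPN = Severity × Occurrence × Detection:
  FM01: 8 × 7 × 9 = 504
  FM02: 3 × 5 × 10 = 150
  FM03: 10 × 9 × 3 = 270
  FM04: 5 × 5 × 4 = 100
  FM05: 7 × 3 × 3 = 63
  FM06: 8 × 5 × 5 = 200
  FM07: 4 × 3 × 4 = 48
  FM08: 8 × 10 × 4 = 320
Sorted descending: 504, 320, 270, 200, 150, 100, 63, 48.
The sixth-highest RPN is 100 (FM04).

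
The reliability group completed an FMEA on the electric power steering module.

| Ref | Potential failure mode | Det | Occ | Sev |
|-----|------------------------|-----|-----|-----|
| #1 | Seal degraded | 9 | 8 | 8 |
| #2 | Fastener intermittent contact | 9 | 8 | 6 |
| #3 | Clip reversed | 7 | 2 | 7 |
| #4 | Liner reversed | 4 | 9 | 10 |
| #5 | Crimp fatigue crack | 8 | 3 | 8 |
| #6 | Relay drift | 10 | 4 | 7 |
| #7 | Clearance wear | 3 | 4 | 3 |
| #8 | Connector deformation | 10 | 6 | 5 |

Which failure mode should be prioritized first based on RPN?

RPN = Severity × Occurrence × Detection:
  #1: 8 × 8 × 9 = 576
  #2: 6 × 8 × 9 = 432
  #3: 7 × 2 × 7 = 98
  #4: 10 × 9 × 4 = 360
  #5: 8 × 3 × 8 = 192
  #6: 7 × 4 × 10 = 280
  #7: 3 × 4 × 3 = 36
  #8: 5 × 6 × 10 = 300
Highest RPN is 576 → #1.

#1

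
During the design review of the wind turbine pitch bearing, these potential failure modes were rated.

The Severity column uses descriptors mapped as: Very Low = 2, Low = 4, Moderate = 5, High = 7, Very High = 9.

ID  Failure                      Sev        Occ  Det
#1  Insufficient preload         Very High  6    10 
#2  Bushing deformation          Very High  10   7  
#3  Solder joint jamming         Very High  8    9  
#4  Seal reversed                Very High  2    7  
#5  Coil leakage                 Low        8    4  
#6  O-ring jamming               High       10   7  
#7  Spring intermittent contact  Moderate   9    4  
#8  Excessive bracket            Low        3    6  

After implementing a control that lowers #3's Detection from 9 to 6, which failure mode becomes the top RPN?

#2

RPN = Severity × Occurrence × Detection:
  #1: 9 × 6 × 10 = 540
  #2: 9 × 10 × 7 = 630
  #3: 9 × 8 × 9 = 648
  #4: 9 × 2 × 7 = 126
  #5: 4 × 8 × 4 = 128
  #6: 7 × 10 × 7 = 490
  #7: 5 × 9 × 4 = 180
  #8: 4 × 3 × 6 = 72
After action: #3 → 9 × 8 × 6 = 432.
Revised RPNs: #2=630, #1=540, #6=490, #3=432, #7=180, #5=128, #4=126, #8=72.
Highest is now #2 (630).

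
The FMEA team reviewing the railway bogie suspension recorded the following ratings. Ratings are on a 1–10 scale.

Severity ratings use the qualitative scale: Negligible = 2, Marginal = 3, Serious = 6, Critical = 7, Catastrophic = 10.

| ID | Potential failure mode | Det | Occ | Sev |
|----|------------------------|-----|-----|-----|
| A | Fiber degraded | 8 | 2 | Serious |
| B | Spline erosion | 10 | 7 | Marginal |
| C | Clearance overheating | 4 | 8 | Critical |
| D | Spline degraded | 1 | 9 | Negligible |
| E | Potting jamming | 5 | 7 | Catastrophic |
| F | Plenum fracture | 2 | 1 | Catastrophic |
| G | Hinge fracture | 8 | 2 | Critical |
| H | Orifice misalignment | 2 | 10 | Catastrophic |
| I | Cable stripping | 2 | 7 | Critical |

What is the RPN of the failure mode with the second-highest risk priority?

224

RPN = Severity × Occurrence × Detection:
  A: 6 × 2 × 8 = 96
  B: 3 × 7 × 10 = 210
  C: 7 × 8 × 4 = 224
  D: 2 × 9 × 1 = 18
  E: 10 × 7 × 5 = 350
  F: 10 × 1 × 2 = 20
  G: 7 × 2 × 8 = 112
  H: 10 × 10 × 2 = 200
  I: 7 × 7 × 2 = 98
Sorted descending: 350, 224, 210, 200, 112, 98, 96, 20, 18.
The second-highest RPN is 224 (C).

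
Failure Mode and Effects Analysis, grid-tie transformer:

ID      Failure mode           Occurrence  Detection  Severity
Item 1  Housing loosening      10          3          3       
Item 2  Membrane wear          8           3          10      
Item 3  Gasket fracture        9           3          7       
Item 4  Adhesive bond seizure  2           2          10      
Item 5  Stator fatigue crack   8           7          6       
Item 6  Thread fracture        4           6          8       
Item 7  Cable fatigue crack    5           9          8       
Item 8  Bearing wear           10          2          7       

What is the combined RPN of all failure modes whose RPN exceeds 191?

1128

RPN = Severity × Occurrence × Detection:
  Item 1: 3 × 10 × 3 = 90
  Item 2: 10 × 8 × 3 = 240
  Item 3: 7 × 9 × 3 = 189
  Item 4: 10 × 2 × 2 = 40
  Item 5: 6 × 8 × 7 = 336
  Item 6: 8 × 4 × 6 = 192
  Item 7: 8 × 5 × 9 = 360
  Item 8: 7 × 10 × 2 = 140
RPN > 191: Item 2 (240), Item 5 (336), Item 6 (192), Item 7 (360).
Sum: 240 + 336 + 192 + 360 = 1128.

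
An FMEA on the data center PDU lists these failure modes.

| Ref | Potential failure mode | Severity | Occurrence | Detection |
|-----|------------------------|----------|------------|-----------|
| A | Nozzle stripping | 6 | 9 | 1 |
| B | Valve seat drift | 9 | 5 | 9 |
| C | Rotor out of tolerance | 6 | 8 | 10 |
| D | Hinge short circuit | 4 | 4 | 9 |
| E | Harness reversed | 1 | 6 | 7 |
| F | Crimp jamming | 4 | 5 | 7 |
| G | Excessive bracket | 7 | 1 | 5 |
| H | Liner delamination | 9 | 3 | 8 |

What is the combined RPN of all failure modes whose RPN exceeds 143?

RPN = Severity × Occurrence × Detection:
  A: 6 × 9 × 1 = 54
  B: 9 × 5 × 9 = 405
  C: 6 × 8 × 10 = 480
  D: 4 × 4 × 9 = 144
  E: 1 × 6 × 7 = 42
  F: 4 × 5 × 7 = 140
  G: 7 × 1 × 5 = 35
  H: 9 × 3 × 8 = 216
RPN > 143: B (405), C (480), D (144), H (216).
Sum: 405 + 480 + 144 + 216 = 1245.

1245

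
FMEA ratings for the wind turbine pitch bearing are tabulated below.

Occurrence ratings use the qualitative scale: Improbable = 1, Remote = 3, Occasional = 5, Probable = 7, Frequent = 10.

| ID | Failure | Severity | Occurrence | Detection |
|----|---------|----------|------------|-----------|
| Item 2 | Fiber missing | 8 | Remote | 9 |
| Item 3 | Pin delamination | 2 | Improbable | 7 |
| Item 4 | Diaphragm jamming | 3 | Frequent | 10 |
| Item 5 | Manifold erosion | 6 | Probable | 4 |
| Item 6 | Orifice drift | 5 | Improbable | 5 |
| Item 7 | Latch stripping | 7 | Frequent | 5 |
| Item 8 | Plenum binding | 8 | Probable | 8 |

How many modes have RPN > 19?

6

RPN = Severity × Occurrence × Detection:
  Item 2: 8 × 3 × 9 = 216
  Item 3: 2 × 1 × 7 = 14
  Item 4: 3 × 10 × 10 = 300
  Item 5: 6 × 7 × 4 = 168
  Item 6: 5 × 1 × 5 = 25
  Item 7: 7 × 10 × 5 = 350
  Item 8: 8 × 7 × 8 = 448
Modes with RPN > 19: Item 2 (216), Item 4 (300), Item 5 (168), Item 6 (25), Item 7 (350), Item 8 (448) → 6.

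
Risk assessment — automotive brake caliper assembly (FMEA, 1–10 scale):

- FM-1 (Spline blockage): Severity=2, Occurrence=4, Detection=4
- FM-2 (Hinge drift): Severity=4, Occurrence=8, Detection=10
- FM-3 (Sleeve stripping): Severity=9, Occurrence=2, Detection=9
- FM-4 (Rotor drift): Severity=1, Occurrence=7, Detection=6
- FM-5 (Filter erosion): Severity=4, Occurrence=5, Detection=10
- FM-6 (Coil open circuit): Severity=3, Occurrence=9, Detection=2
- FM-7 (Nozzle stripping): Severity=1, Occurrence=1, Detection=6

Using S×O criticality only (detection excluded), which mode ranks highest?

FM-2

Criticality = Severity × Occurrence:
  FM-1: 2 × 4 = 8
  FM-2: 4 × 8 = 32
  FM-3: 9 × 2 = 18
  FM-4: 1 × 7 = 7
  FM-5: 4 × 5 = 20
  FM-6: 3 × 9 = 27
  FM-7: 1 × 1 = 1
Highest criticality is 32 → FM-2.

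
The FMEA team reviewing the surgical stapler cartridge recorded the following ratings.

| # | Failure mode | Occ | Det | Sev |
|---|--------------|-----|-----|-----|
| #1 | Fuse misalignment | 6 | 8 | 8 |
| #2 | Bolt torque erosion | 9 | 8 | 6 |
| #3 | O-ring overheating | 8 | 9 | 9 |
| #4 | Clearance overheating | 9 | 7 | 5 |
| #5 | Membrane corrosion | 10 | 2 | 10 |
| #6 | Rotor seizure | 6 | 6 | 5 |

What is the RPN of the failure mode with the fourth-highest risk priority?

RPN = Severity × Occurrence × Detection:
  #1: 8 × 6 × 8 = 384
  #2: 6 × 9 × 8 = 432
  #3: 9 × 8 × 9 = 648
  #4: 5 × 9 × 7 = 315
  #5: 10 × 10 × 2 = 200
  #6: 5 × 6 × 6 = 180
Sorted descending: 648, 432, 384, 315, 200, 180.
The fourth-highest RPN is 315 (#4).

315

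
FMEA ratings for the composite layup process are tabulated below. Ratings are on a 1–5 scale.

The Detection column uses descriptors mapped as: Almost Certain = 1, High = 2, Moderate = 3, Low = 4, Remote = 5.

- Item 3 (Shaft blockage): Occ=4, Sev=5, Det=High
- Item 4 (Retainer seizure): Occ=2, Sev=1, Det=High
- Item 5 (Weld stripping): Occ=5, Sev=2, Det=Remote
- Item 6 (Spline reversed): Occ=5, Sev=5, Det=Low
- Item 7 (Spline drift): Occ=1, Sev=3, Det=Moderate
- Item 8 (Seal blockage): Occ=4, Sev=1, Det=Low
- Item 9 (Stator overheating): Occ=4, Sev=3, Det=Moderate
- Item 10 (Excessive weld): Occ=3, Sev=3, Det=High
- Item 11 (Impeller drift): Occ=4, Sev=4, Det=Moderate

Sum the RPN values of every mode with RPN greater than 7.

RPN = Severity × Occurrence × Detection:
  Item 3: 5 × 4 × 2 = 40
  Item 4: 1 × 2 × 2 = 4
  Item 5: 2 × 5 × 5 = 50
  Item 6: 5 × 5 × 4 = 100
  Item 7: 3 × 1 × 3 = 9
  Item 8: 1 × 4 × 4 = 16
  Item 9: 3 × 4 × 3 = 36
  Item 10: 3 × 3 × 2 = 18
  Item 11: 4 × 4 × 3 = 48
RPN > 7: Item 3 (40), Item 5 (50), Item 6 (100), Item 7 (9), Item 8 (16), Item 9 (36), Item 10 (18), Item 11 (48).
Sum: 40 + 50 + 100 + 9 + 16 + 36 + 18 + 48 = 317.

317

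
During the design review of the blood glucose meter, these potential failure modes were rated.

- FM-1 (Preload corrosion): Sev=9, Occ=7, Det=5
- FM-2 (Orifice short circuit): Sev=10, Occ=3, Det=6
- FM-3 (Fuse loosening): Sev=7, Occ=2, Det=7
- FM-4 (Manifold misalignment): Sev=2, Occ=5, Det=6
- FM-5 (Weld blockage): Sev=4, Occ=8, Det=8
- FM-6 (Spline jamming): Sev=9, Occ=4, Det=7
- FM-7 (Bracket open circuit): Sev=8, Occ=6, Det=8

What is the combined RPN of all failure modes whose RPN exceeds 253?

955

RPN = Severity × Occurrence × Detection:
  FM-1: 9 × 7 × 5 = 315
  FM-2: 10 × 3 × 6 = 180
  FM-3: 7 × 2 × 7 = 98
  FM-4: 2 × 5 × 6 = 60
  FM-5: 4 × 8 × 8 = 256
  FM-6: 9 × 4 × 7 = 252
  FM-7: 8 × 6 × 8 = 384
RPN > 253: FM-1 (315), FM-5 (256), FM-7 (384).
Sum: 315 + 256 + 384 = 955.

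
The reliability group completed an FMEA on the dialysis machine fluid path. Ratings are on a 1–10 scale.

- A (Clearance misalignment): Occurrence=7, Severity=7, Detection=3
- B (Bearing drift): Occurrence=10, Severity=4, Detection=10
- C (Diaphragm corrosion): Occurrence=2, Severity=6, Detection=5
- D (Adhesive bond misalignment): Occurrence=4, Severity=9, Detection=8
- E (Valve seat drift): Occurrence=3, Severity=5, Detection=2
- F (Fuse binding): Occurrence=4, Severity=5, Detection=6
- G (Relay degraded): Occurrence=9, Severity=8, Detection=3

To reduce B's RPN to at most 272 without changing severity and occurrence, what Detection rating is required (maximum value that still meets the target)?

B: S=4, O=10, D=10 → current RPN = 400.
Fixed product = 40. Need 40 × D ≤ 272, so D ≤ 272/40 = 6.80.
Maximum integer Detection rating = 6 (gives RPN 240; D=7 would give 280 > 272).

6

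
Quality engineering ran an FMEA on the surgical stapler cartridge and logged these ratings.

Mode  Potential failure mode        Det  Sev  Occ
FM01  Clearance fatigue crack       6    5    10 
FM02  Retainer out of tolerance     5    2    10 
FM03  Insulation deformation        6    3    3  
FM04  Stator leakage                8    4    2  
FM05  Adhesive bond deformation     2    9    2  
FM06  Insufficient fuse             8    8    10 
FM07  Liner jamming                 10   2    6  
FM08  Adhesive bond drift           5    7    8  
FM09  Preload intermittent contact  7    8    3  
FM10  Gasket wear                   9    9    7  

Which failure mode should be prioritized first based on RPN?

RPN = Severity × Occurrence × Detection:
  FM01: 5 × 10 × 6 = 300
  FM02: 2 × 10 × 5 = 100
  FM03: 3 × 3 × 6 = 54
  FM04: 4 × 2 × 8 = 64
  FM05: 9 × 2 × 2 = 36
  FM06: 8 × 10 × 8 = 640
  FM07: 2 × 6 × 10 = 120
  FM08: 7 × 8 × 5 = 280
  FM09: 8 × 3 × 7 = 168
  FM10: 9 × 7 × 9 = 567
Highest RPN is 640 → FM06.

FM06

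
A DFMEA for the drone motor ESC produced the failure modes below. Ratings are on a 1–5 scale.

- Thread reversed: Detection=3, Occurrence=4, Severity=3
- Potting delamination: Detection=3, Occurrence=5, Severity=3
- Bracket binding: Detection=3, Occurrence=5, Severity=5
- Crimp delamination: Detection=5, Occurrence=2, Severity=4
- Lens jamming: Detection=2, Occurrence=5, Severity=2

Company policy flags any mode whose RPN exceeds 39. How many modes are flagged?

3

RPN = Severity × Occurrence × Detection:
  Thread reversed: 3 × 4 × 3 = 36
  Potting delamination: 3 × 5 × 3 = 45
  Bracket binding: 5 × 5 × 3 = 75
  Crimp delamination: 4 × 2 × 5 = 40
  Lens jamming: 2 × 5 × 2 = 20
Modes with RPN > 39: Potting delamination (45), Bracket binding (75), Crimp delamination (40) → 3.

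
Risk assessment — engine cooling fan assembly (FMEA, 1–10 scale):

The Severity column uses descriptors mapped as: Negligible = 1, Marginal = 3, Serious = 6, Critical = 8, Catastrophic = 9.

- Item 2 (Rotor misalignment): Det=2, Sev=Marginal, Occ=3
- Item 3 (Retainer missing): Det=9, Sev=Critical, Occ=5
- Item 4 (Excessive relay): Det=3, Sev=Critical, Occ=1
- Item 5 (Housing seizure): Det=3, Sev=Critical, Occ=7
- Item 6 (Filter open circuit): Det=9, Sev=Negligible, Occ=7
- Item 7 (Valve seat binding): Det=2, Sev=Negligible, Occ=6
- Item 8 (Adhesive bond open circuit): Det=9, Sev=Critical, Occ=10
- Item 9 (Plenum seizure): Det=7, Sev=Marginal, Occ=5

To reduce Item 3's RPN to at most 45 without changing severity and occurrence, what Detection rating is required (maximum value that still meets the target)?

1

Item 3: S=8, O=5, D=9 → current RPN = 360.
Fixed product = 40. Need 40 × D ≤ 45, so D ≤ 45/40 = 1.12.
Maximum integer Detection rating = 1 (gives RPN 40; D=2 would give 80 > 45).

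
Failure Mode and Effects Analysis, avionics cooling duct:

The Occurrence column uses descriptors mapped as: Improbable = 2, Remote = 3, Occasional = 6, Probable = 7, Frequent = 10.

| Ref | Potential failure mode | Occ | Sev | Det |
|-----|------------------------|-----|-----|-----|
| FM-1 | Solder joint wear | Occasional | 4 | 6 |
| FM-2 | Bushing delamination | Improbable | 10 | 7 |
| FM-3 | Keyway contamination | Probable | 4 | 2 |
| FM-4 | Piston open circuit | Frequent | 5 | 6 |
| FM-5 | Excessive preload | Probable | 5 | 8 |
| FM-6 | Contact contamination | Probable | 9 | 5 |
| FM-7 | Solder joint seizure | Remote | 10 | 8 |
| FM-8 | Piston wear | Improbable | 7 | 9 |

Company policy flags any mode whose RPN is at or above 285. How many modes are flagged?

RPN = Severity × Occurrence × Detection:
  FM-1: 4 × 6 × 6 = 144
  FM-2: 10 × 2 × 7 = 140
  FM-3: 4 × 7 × 2 = 56
  FM-4: 5 × 10 × 6 = 300
  FM-5: 5 × 7 × 8 = 280
  FM-6: 9 × 7 × 5 = 315
  FM-7: 10 × 3 × 8 = 240
  FM-8: 7 × 2 × 9 = 126
Modes with RPN ≥ 285: FM-4 (300), FM-6 (315) → 2.

2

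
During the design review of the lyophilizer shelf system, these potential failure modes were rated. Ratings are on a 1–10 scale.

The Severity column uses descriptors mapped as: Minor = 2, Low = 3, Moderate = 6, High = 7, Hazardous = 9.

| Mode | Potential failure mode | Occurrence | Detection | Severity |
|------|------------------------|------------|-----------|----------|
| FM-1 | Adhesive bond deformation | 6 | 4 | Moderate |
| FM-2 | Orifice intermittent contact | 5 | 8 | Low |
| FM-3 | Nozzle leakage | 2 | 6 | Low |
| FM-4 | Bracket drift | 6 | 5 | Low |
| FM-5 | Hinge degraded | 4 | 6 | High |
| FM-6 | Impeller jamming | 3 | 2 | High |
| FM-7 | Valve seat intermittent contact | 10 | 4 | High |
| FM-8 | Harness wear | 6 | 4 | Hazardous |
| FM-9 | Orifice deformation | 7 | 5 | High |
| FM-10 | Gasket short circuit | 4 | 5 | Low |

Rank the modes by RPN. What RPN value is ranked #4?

RPN = Severity × Occurrence × Detection:
  FM-1: 6 × 6 × 4 = 144
  FM-2: 3 × 5 × 8 = 120
  FM-3: 3 × 2 × 6 = 36
  FM-4: 3 × 6 × 5 = 90
  FM-5: 7 × 4 × 6 = 168
  FM-6: 7 × 3 × 2 = 42
  FM-7: 7 × 10 × 4 = 280
  FM-8: 9 × 6 × 4 = 216
  FM-9: 7 × 7 × 5 = 245
  FM-10: 3 × 4 × 5 = 60
Sorted descending: 280, 245, 216, 168, 144, 120, 90, 60, 42, 36.
The fourth-highest RPN is 168 (FM-5).

168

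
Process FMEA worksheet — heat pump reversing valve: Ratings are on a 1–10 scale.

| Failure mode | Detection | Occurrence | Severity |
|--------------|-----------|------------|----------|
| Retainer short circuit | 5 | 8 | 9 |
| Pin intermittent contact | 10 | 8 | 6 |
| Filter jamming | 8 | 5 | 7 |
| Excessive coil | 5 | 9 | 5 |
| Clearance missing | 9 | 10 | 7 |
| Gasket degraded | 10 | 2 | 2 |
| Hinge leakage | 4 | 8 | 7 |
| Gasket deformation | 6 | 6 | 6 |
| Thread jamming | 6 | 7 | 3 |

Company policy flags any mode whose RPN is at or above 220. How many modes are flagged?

RPN = Severity × Occurrence × Detection:
  Retainer short circuit: 9 × 8 × 5 = 360
  Pin intermittent contact: 6 × 8 × 10 = 480
  Filter jamming: 7 × 5 × 8 = 280
  Excessive coil: 5 × 9 × 5 = 225
  Clearance missing: 7 × 10 × 9 = 630
  Gasket degraded: 2 × 2 × 10 = 40
  Hinge leakage: 7 × 8 × 4 = 224
  Gasket deformation: 6 × 6 × 6 = 216
  Thread jamming: 3 × 7 × 6 = 126
Modes with RPN ≥ 220: Retainer short circuit (360), Pin intermittent contact (480), Filter jamming (280), Excessive coil (225), Clearance missing (630), Hinge leakage (224) → 6.

6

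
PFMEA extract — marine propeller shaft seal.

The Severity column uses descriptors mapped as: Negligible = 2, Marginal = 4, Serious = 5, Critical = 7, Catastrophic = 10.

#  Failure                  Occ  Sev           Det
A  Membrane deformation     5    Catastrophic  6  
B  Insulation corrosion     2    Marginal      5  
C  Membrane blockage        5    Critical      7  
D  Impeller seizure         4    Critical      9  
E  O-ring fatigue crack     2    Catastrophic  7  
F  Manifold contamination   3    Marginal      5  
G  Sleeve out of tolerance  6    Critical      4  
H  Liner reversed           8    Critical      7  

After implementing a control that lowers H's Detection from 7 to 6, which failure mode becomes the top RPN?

RPN = Severity × Occurrence × Detection:
  A: 10 × 5 × 6 = 300
  B: 4 × 2 × 5 = 40
  C: 7 × 5 × 7 = 245
  D: 7 × 4 × 9 = 252
  E: 10 × 2 × 7 = 140
  F: 4 × 3 × 5 = 60
  G: 7 × 6 × 4 = 168
  H: 7 × 8 × 7 = 392
After action: H → 7 × 8 × 6 = 336.
Revised RPNs: H=336, A=300, D=252, C=245, G=168, E=140, F=60, B=40.
Highest is now H (336).

H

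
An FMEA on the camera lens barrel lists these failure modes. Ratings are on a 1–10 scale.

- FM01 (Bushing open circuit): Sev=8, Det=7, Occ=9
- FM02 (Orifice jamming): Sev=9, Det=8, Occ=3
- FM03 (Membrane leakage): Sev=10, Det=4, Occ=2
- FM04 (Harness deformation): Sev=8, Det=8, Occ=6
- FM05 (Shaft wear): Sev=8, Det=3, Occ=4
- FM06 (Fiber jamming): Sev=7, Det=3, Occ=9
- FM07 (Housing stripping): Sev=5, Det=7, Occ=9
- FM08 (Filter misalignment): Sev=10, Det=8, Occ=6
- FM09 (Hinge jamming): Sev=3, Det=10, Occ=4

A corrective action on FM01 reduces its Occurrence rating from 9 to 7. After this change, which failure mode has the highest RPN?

FM08

RPN = Severity × Occurrence × Detection:
  FM01: 8 × 9 × 7 = 504
  FM02: 9 × 3 × 8 = 216
  FM03: 10 × 2 × 4 = 80
  FM04: 8 × 6 × 8 = 384
  FM05: 8 × 4 × 3 = 96
  FM06: 7 × 9 × 3 = 189
  FM07: 5 × 9 × 7 = 315
  FM08: 10 × 6 × 8 = 480
  FM09: 3 × 4 × 10 = 120
After action: FM01 → 8 × 7 × 7 = 392.
Revised RPNs: FM08=480, FM01=392, FM04=384, FM07=315, FM02=216, FM06=189, FM09=120, FM05=96, FM03=80.
Highest is now FM08 (480).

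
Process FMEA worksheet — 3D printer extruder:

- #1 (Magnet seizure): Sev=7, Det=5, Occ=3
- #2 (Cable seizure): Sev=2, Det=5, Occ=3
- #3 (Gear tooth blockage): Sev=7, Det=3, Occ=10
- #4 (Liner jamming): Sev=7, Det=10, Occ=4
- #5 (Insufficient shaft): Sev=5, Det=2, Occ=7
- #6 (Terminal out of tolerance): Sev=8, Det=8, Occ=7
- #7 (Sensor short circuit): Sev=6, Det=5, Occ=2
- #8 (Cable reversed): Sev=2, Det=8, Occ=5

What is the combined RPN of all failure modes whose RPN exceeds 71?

RPN = Severity × Occurrence × Detection:
  #1: 7 × 3 × 5 = 105
  #2: 2 × 3 × 5 = 30
  #3: 7 × 10 × 3 = 210
  #4: 7 × 4 × 10 = 280
  #5: 5 × 7 × 2 = 70
  #6: 8 × 7 × 8 = 448
  #7: 6 × 2 × 5 = 60
  #8: 2 × 5 × 8 = 80
RPN > 71: #1 (105), #3 (210), #4 (280), #6 (448), #8 (80).
Sum: 105 + 210 + 280 + 448 + 80 = 1123.

1123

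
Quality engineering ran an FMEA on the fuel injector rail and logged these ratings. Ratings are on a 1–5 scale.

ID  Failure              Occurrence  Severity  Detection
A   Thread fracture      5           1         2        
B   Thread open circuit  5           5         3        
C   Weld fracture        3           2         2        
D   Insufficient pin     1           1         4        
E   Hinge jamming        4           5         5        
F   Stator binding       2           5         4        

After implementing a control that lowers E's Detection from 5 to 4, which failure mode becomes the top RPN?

RPN = Severity × Occurrence × Detection:
  A: 1 × 5 × 2 = 10
  B: 5 × 5 × 3 = 75
  C: 2 × 3 × 2 = 12
  D: 1 × 1 × 4 = 4
  E: 5 × 4 × 5 = 100
  F: 5 × 2 × 4 = 40
After action: E → 5 × 4 × 4 = 80.
Revised RPNs: E=80, B=75, F=40, C=12, A=10, D=4.
Highest is now E (80).

E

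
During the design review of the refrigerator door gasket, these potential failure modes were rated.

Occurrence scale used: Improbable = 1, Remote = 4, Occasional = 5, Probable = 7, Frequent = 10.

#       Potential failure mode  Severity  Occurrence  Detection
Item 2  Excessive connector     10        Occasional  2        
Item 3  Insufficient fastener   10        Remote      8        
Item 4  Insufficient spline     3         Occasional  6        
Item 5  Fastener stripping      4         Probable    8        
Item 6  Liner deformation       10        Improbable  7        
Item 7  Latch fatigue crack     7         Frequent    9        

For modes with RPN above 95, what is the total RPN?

1274

RPN = Severity × Occurrence × Detection:
  Item 2: 10 × 5 × 2 = 100
  Item 3: 10 × 4 × 8 = 320
  Item 4: 3 × 5 × 6 = 90
  Item 5: 4 × 7 × 8 = 224
  Item 6: 10 × 1 × 7 = 70
  Item 7: 7 × 10 × 9 = 630
RPN > 95: Item 2 (100), Item 3 (320), Item 5 (224), Item 7 (630).
Sum: 100 + 320 + 224 + 630 = 1274.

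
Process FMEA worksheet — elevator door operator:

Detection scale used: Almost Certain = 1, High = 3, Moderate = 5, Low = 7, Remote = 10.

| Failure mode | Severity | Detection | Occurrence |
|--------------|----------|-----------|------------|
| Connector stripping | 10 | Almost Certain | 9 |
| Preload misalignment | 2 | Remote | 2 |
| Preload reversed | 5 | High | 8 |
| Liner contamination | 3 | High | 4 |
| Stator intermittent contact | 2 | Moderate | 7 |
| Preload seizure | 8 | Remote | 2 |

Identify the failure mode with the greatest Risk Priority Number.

Preload seizure

RPN = Severity × Occurrence × Detection:
  Connector stripping: 10 × 9 × 1 = 90
  Preload misalignment: 2 × 2 × 10 = 40
  Preload reversed: 5 × 8 × 3 = 120
  Liner contamination: 3 × 4 × 3 = 36
  Stator intermittent contact: 2 × 7 × 5 = 70
  Preload seizure: 8 × 2 × 10 = 160
Highest RPN is 160 → Preload seizure.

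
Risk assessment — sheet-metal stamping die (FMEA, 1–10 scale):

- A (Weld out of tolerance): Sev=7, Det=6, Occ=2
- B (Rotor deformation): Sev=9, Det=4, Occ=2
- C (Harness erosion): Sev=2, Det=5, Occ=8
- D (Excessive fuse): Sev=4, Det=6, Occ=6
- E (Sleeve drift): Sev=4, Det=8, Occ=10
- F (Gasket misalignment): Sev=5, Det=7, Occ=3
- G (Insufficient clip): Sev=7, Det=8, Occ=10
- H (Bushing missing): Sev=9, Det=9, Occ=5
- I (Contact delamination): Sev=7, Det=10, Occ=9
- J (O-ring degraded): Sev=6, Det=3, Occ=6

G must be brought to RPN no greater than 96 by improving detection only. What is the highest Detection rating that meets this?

G: S=7, O=10, D=8 → current RPN = 560.
Fixed product = 70. Need 70 × D ≤ 96, so D ≤ 96/70 = 1.37.
Maximum integer Detection rating = 1 (gives RPN 70; D=2 would give 140 > 96).

1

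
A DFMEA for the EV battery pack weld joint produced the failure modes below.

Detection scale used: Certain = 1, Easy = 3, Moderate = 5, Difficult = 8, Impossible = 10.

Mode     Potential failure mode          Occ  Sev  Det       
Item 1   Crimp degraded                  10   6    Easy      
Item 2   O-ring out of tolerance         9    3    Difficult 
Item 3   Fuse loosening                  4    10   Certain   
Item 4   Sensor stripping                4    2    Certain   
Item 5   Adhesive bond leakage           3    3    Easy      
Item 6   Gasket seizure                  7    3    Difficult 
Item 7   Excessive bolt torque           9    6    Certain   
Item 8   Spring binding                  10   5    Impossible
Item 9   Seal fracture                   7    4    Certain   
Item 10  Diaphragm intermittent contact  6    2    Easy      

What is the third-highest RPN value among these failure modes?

RPN = Severity × Occurrence × Detection:
  Item 1: 6 × 10 × 3 = 180
  Item 2: 3 × 9 × 8 = 216
  Item 3: 10 × 4 × 1 = 40
  Item 4: 2 × 4 × 1 = 8
  Item 5: 3 × 3 × 3 = 27
  Item 6: 3 × 7 × 8 = 168
  Item 7: 6 × 9 × 1 = 54
  Item 8: 5 × 10 × 10 = 500
  Item 9: 4 × 7 × 1 = 28
  Item 10: 2 × 6 × 3 = 36
Sorted descending: 500, 216, 180, 168, 54, 40, 36, 28, 27, 8.
The third-highest RPN is 180 (Item 1).

180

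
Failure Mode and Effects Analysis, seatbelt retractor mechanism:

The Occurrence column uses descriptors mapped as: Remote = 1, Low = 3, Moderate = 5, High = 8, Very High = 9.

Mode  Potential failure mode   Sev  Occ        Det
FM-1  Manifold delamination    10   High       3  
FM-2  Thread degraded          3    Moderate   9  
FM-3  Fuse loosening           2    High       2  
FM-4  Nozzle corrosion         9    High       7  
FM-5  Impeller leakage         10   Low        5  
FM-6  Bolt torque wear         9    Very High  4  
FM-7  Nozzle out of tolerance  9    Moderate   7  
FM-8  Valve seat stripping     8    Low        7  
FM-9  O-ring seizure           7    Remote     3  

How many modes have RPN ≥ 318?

RPN = Severity × Occurrence × Detection:
  FM-1: 10 × 8 × 3 = 240
  FM-2: 3 × 5 × 9 = 135
  FM-3: 2 × 8 × 2 = 32
  FM-4: 9 × 8 × 7 = 504
  FM-5: 10 × 3 × 5 = 150
  FM-6: 9 × 9 × 4 = 324
  FM-7: 9 × 5 × 7 = 315
  FM-8: 8 × 3 × 7 = 168
  FM-9: 7 × 1 × 3 = 21
Modes with RPN ≥ 318: FM-4 (504), FM-6 (324) → 2.

2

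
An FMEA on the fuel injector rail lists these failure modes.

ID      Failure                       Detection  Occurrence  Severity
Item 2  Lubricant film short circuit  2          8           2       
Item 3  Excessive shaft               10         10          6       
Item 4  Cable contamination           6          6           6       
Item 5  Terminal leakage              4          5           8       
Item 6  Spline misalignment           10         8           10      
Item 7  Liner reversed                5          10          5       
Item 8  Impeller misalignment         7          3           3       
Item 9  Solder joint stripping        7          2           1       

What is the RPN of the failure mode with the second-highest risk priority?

600

RPN = Severity × Occurrence × Detection:
  Item 2: 2 × 8 × 2 = 32
  Item 3: 6 × 10 × 10 = 600
  Item 4: 6 × 6 × 6 = 216
  Item 5: 8 × 5 × 4 = 160
  Item 6: 10 × 8 × 10 = 800
  Item 7: 5 × 10 × 5 = 250
  Item 8: 3 × 3 × 7 = 63
  Item 9: 1 × 2 × 7 = 14
Sorted descending: 800, 600, 250, 216, 160, 63, 32, 14.
The second-highest RPN is 600 (Item 3).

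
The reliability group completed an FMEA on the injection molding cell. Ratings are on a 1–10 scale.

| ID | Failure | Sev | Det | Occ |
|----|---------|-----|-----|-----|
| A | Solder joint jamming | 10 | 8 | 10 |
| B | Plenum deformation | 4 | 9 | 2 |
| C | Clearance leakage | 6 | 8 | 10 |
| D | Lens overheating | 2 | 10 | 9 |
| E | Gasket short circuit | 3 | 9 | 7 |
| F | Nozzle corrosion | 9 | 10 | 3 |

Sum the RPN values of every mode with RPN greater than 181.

RPN = Severity × Occurrence × Detection:
  A: 10 × 10 × 8 = 800
  B: 4 × 2 × 9 = 72
  C: 6 × 10 × 8 = 480
  D: 2 × 9 × 10 = 180
  E: 3 × 7 × 9 = 189
  F: 9 × 3 × 10 = 270
RPN > 181: A (800), C (480), E (189), F (270).
Sum: 800 + 480 + 189 + 270 = 1739.

1739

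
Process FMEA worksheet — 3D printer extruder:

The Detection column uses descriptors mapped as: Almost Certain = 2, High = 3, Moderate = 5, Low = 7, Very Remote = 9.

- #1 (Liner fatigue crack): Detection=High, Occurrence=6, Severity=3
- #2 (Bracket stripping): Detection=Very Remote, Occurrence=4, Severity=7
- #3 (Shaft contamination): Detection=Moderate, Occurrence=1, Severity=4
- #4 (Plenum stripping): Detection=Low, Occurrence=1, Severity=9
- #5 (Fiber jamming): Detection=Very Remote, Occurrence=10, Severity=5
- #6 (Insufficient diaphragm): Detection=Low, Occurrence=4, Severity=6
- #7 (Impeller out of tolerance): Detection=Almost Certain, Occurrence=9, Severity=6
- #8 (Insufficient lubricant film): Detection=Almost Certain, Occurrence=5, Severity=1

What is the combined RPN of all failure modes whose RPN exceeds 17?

RPN = Severity × Occurrence × Detection:
  #1: 3 × 6 × 3 = 54
  #2: 7 × 4 × 9 = 252
  #3: 4 × 1 × 5 = 20
  #4: 9 × 1 × 7 = 63
  #5: 5 × 10 × 9 = 450
  #6: 6 × 4 × 7 = 168
  #7: 6 × 9 × 2 = 108
  #8: 1 × 5 × 2 = 10
RPN > 17: #1 (54), #2 (252), #3 (20), #4 (63), #5 (450), #6 (168), #7 (108).
Sum: 54 + 252 + 20 + 63 + 450 + 168 + 108 = 1115.

1115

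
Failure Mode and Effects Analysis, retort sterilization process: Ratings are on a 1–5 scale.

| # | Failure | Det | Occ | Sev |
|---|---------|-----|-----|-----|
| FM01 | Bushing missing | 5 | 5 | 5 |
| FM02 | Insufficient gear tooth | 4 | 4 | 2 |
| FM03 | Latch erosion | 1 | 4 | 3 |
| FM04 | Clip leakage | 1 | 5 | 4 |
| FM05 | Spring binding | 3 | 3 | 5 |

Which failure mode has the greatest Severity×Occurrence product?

Criticality = Severity × Occurrence:
  FM01: 5 × 5 = 25
  FM02: 2 × 4 = 8
  FM03: 3 × 4 = 12
  FM04: 4 × 5 = 20
  FM05: 5 × 3 = 15
Highest criticality is 25 → FM01.

FM01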